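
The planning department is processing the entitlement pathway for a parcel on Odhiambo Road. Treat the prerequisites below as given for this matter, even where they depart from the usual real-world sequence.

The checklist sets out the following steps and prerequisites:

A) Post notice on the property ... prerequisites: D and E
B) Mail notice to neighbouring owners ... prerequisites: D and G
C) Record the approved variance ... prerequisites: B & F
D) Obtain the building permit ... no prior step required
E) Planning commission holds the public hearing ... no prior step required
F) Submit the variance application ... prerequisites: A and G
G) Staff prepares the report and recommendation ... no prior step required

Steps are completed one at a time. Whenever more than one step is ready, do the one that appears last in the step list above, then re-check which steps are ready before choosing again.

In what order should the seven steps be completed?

Nothing is required for G, E and D. G is listed later → G first.
Ready: E and D. E is listed later → E.
D is the only step now ready → D.
Ready: B and A. B is listed later → B.
A needed E and D, now all done → A.
F needed G and A, now all done → F.
That leaves C as the only ready step → C.

G, E, D, B, A, F, C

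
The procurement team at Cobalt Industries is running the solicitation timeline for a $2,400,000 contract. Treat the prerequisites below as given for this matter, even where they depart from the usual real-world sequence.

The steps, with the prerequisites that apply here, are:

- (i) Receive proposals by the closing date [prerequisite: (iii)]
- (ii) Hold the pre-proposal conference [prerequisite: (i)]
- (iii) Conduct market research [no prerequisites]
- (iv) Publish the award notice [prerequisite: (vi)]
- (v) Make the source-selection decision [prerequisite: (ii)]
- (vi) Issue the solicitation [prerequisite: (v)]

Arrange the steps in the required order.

(iii), (i), (ii), (v), (vi), (iv)

(iii) is the only step with nothing outstanding, so it goes first.
(i) needed (iii), now all done → (i).
That leaves (ii) as the only ready step → (ii).
Next only (v) has its prerequisites met → (v).
(vi) needed (v), now all done → (vi).
(iv) is the only step now ready → (iv).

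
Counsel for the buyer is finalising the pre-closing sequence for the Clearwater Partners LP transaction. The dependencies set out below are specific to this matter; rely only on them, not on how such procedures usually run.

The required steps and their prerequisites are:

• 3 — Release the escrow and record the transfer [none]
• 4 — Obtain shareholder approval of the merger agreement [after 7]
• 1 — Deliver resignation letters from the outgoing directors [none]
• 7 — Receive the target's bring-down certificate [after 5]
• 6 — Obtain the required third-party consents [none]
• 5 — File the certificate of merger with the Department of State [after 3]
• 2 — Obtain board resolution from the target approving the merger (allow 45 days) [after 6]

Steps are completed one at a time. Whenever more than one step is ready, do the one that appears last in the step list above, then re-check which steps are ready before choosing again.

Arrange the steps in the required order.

6, 1 and 3 have no prerequisites; 6 is listed later, so 6 is first.
2 now also ready, so the ready set is {2, 1, 3}; 2 is listed later → 2.
Ready: 1 and 3. 1 is listed later → 1.
Next only 3 has its prerequisites met → 3.
Next only 5 has its prerequisites met → 5.
Next only 7 has its prerequisites met → 7.
That leaves 4 as the only ready step → 4.

6 2 1 3 5 7 4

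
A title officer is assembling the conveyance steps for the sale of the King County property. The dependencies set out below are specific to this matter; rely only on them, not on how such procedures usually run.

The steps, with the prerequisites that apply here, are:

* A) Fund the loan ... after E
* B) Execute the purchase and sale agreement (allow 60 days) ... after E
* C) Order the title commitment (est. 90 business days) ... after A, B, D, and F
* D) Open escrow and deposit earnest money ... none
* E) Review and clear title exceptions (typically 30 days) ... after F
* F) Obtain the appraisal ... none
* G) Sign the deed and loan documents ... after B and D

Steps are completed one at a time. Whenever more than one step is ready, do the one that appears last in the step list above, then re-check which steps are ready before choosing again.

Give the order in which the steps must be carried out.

F and D have no prerequisites; F is listed later, so F is first.
Now E and D have their prerequisites met. E is listed later, so E next.
D, B and A are all available; D is listed later → D.
B and A are both available; B is listed later → B.
G and A are both available; G is listed later → G.
A needed E, now all done → A.
That leaves C as the only ready step → C.

F, E, D, B, G, A, C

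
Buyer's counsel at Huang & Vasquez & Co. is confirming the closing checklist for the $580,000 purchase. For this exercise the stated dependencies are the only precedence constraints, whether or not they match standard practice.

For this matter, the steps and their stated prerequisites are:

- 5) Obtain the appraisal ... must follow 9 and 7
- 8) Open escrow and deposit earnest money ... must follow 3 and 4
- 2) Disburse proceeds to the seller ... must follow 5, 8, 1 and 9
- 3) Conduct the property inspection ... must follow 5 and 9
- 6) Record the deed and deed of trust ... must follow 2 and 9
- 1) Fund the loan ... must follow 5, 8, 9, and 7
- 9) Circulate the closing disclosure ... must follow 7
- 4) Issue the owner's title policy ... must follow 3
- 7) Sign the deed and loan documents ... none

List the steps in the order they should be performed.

7, 9, 5, 3, 4, 8, 1, 2, 6

Only 7 has no prerequisites, so it is first.
9 is the only step now ready → 9.
Next only 5 has its prerequisites met → 5.
3 is the only step now ready → 3.
4 is the only step now ready → 4.
8 is the only step now ready → 8.
Next only 1 has its prerequisites met → 1.
2 is the only step now ready → 2.
6 needed 2 and 9, now all done → 6.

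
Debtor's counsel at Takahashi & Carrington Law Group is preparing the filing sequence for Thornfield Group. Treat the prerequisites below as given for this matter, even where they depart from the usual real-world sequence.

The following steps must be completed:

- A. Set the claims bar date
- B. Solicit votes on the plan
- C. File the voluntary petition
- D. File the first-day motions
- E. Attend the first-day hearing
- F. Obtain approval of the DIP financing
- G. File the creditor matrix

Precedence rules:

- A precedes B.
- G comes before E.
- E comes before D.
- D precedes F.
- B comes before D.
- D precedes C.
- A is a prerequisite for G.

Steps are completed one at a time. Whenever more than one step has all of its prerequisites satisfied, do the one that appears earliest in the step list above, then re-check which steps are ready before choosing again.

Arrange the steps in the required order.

Only A has no prerequisites, so it is first.
Now B and G have their prerequisites met. B is listed earlier, so B next.
G is the only step now ready → G.
Next only E has its prerequisites met → E.
D is the only step now ready → D.
Now C and F have their prerequisites met. C is listed earlier, so C next.
F needed D, now all done → F.

A, B, G, E, D, C, F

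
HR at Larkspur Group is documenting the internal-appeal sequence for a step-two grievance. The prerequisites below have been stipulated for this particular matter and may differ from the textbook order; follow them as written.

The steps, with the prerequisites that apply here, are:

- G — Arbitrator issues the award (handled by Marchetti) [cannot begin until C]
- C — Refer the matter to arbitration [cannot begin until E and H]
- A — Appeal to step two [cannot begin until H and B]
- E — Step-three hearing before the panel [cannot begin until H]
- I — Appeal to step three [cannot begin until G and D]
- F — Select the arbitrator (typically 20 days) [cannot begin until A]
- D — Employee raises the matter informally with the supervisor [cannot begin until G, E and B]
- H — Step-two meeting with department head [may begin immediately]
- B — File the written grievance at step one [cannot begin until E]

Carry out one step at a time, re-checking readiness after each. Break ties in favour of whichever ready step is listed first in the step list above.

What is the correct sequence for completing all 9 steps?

H is the only step with nothing outstanding, so it goes first.
Next only E has its prerequisites met → E.
Now C and B have their prerequisites met. C is listed earlier, so C next.
G now also ready, so the ready set is {G, B}; G is listed earlier → G.
That leaves B as the only ready step → B.
Ready: A and D. A is listed earlier → A.
F and D are both available; F is listed earlier → F.
D is the only step now ready → D.
I needed G and D, now all done → I.

H, E, C, G, B, A, F, D, I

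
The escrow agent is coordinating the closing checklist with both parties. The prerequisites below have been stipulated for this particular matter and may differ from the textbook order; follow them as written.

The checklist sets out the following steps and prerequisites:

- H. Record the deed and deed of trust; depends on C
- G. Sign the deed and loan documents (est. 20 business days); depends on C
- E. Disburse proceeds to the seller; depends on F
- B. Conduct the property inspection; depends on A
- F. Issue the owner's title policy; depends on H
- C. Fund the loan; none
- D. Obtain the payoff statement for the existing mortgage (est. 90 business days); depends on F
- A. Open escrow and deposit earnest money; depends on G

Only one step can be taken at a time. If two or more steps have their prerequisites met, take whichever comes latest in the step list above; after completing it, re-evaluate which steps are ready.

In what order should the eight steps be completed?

C, G, A, B, H, F, D, E

C is the only step with nothing outstanding, so it goes first.
Ready: G and H. G is listed later → G.
A and H are both available; A is listed later → A.
B and H are both available; B is listed later → B.
Next only H has its prerequisites met → H.
F needed H, now all done → F.
D and E are both available; D is listed later → D.
E needed F, now all done → E.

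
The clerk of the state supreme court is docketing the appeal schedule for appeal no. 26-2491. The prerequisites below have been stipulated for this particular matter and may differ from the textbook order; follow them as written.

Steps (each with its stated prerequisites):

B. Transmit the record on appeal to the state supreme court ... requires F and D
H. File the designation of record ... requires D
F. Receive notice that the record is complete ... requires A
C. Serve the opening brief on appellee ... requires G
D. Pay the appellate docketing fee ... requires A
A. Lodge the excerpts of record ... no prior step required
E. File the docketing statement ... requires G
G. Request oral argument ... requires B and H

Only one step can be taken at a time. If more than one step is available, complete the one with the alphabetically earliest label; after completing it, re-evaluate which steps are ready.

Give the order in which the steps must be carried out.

Only A has no prerequisites, so it is first.
D and F are both available; D has the earlier label → D.
H now also ready, so the ready set is {F, H}; F has the earlier label → F.
B now also ready, so the ready set is {B, H}; B has the earlier label → B.
That leaves H as the only ready step → H.
G needed B and H, now all done → G.
Ready: C and E. C has the earlier label → C.
E is the only step now ready → E.

A, D, F, B, H, G, C, E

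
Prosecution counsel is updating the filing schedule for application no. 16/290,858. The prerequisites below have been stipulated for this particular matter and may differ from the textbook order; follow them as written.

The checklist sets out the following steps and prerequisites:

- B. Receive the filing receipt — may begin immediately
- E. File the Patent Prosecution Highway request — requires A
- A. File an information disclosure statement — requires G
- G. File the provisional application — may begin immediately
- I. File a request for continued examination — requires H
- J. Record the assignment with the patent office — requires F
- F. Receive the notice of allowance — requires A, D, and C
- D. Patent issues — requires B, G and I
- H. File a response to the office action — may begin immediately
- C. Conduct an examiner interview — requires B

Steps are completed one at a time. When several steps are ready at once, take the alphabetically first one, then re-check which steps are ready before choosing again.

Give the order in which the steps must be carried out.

B, C, G, A, E, H, I, D, F, J

Nothing is required for B, G and H. B has the earlier label → B first.
Ready: C, G and H. C has the earlier label → C.
Ready: G and H. G has the earlier label → G.
A now also ready, so the ready set is {A, H}; A has the earlier label → A.
E now also ready, so the ready set is {E, H}; E has the earlier label → E.
That leaves H as the only ready step → H.
I is the only step now ready → I.
D needed B, G and I, now all done → D.
That leaves F as the only ready step → F.
J is the only step now ready → J.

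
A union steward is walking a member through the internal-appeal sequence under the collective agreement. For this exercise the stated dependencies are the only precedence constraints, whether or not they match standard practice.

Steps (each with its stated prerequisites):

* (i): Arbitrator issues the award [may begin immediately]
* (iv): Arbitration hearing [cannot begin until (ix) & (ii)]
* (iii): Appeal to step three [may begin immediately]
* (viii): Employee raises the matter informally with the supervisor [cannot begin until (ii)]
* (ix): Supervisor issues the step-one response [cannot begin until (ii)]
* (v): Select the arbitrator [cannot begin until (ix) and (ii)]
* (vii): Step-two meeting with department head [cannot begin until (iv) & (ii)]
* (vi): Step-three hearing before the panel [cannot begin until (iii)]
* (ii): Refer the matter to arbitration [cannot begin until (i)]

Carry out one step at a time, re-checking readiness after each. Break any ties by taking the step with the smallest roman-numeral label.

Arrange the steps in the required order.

(i) (ii) (iii) (vi) (viii) (ix) (iv) (v) (vii)

(i) and (iii) have no prerequisites; (i) has the earlier label, so (i) is first.
Now (ii) and (iii) have their prerequisites met. (ii) has the earlier label, so (ii) next.
(viii) and (ix) now also ready, so the ready set is {(iii), (viii), (ix)}; (iii) has the earlier label → (iii).
Ready: (vi), (viii) and (ix). (vi) has the earlier label → (vi).
Now (viii) and (ix) have their prerequisites met. (viii) has the earlier label, so (viii) next.
(ix) needed (ii), now all done → (ix).
(iv) and (v) are both available; (iv) has the earlier label → (iv).
Ready: (v) and (vii). (v) has the earlier label → (v).
(vii) needed (ii) and (iv), now all done → (vii).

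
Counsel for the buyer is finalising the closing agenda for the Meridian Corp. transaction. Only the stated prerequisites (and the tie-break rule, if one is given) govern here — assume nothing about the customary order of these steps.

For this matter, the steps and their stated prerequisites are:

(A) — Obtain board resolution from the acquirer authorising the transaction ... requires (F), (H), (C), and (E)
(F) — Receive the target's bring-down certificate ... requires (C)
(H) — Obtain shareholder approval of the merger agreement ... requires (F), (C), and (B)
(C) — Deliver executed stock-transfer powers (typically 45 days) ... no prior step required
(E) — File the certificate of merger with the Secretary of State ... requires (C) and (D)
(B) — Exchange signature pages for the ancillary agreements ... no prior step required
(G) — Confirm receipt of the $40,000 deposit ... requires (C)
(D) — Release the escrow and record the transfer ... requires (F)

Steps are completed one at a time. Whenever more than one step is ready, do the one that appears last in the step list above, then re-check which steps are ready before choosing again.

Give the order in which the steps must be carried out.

(B), (C), (G), (F), (D), (E), (H), (A)

Nothing is required for (B) and (C). (B) is listed later → (B) first.
Next only (C) has its prerequisites met → (C).
Now (G) and (F) have their prerequisites met. (G) is listed later, so (G) next.
Next only (F) has its prerequisites met → (F).
(D) and (H) are both available; (D) is listed later → (D).
(E) and (H) are both available; (E) is listed later → (E).
(H) needed (B), (C) and (F), now all done → (H).
(A) needed (E), (C), (H) and (F), now all done → (A).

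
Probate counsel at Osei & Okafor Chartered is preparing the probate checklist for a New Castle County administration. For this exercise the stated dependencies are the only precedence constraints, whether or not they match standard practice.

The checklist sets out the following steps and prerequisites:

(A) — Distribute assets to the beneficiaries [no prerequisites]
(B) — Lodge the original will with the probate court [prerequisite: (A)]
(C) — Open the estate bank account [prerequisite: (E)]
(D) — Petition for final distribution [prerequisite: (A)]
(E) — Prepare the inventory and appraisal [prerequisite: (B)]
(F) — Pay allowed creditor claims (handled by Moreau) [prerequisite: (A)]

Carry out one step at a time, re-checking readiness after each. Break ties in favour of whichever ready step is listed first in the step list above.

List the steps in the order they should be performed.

(A) is the only step with nothing outstanding, so it goes first.
Ready: (B), (D) and (F). (B) is listed earlier → (B).
Now (D), (E) and (F) have their prerequisites met. (D) is listed earlier, so (D) next.
Now (E) and (F) have their prerequisites met. (E) is listed earlier, so (E) next.
(C) now also ready, so the ready set is {(C), (F)}; (C) is listed earlier → (C).
(F) needed (A), now all done → (F).

(A), (B), (D), (E), (C), (F)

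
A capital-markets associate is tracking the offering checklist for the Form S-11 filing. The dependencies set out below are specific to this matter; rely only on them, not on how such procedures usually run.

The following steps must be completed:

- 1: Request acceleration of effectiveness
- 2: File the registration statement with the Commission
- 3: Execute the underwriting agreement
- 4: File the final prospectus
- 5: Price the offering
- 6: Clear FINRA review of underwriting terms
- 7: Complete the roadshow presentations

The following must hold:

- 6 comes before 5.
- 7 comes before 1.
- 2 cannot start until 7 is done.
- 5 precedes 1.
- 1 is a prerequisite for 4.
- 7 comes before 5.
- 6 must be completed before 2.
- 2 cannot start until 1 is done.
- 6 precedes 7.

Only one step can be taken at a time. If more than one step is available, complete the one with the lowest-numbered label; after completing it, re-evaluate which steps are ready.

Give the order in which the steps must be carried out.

3 and 6 have no prerequisites; 3 has the earlier label, so 3 is first.
Next only 6 has its prerequisites met → 6.
Next only 7 has its prerequisites met → 7.
5 is the only step now ready → 5.
1 is the only step now ready → 1.
Ready: 2 and 4. 2 has the earlier label → 2.
4 needed 1, now all done → 4.

3 6 7 5 1 2 4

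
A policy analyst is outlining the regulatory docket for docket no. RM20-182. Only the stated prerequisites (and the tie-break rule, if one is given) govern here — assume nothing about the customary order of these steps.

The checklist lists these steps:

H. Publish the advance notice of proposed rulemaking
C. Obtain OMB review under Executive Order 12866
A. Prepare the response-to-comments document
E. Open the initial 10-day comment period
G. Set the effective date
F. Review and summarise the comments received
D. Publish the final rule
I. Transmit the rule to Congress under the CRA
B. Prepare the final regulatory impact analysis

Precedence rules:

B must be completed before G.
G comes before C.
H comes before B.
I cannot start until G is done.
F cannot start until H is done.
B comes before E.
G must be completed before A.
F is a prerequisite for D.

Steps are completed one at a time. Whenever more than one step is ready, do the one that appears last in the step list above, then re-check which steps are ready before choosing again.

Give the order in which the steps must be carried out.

Only H has no prerequisites, so it is first.
B and F are both available; B is listed later → B.
Ready: F, G and E. F is listed later → F.
D now also ready, so the ready set is {D, G, E}; D is listed later → D.
Ready: G and E. G is listed later → G.
Now I, E, A and C have their prerequisites met. I is listed later, so I next.
Ready: E, A and C. E is listed later → E.
Ready: A and C. A is listed later → A.
C is the only step now ready → C.

H → B → F → D → G → I → E → A → C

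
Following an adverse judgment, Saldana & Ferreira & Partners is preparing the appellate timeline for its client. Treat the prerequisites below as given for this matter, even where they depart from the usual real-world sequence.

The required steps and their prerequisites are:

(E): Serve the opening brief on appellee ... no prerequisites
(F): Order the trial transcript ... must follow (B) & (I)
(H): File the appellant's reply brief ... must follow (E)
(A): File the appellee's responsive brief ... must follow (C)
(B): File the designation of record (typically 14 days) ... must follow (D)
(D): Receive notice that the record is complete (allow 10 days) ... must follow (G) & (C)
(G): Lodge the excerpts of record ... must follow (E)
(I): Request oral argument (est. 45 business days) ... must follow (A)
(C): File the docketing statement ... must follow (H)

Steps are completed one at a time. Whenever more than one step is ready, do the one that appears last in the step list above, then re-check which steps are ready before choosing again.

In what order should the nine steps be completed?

(E) is the only step with nothing outstanding, so it goes first.
(G) and (H) are both available; (G) is listed later → (G).
(H) is the only step now ready → (H).
(C) is the only step now ready → (C).
Now (D) and (A) have their prerequisites met. (D) is listed later, so (D) next.
Now (B) and (A) have their prerequisites met. (B) is listed later, so (B) next.
That leaves (A) as the only ready step → (A).
(I) needed (A), now all done → (I).
(F) needed (I) and (B), now all done → (F).

(E), (G), (H), (C), (D), (B), (A), (I), (F)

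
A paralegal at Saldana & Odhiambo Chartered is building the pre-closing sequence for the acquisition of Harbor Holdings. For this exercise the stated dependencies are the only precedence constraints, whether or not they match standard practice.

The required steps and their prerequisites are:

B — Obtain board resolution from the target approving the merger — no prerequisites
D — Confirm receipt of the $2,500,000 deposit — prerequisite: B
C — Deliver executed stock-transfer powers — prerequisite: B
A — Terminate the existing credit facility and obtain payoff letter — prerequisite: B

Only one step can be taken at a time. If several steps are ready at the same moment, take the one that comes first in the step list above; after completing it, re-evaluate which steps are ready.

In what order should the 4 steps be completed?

B is the only step with nothing outstanding, so it goes first.
D, C and A are all available; D is listed earlier → D.
Ready: C and A. C is listed earlier → C.
Next only A has its prerequisites met → A.

B → D → C → A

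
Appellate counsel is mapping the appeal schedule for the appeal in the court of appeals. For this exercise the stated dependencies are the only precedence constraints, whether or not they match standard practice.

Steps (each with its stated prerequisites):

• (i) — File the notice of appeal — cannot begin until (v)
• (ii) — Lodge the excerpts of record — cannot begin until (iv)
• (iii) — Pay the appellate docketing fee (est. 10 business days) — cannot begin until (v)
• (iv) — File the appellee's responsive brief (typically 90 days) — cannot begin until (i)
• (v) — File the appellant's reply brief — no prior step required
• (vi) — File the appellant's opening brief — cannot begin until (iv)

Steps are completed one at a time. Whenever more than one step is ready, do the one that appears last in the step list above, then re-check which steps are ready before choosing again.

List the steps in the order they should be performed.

(v) has no prerequisites → (v) first.
Ready: (iii) and (i). (iii) is listed later → (iii).
That leaves (i) as the only ready step → (i).
That leaves (iv) as the only ready step → (iv).
(vi) and (ii) are both available; (vi) is listed later → (vi).
(ii) needed (iv), now all done → (ii).

(v) (iii) (i) (iv) (vi) (ii)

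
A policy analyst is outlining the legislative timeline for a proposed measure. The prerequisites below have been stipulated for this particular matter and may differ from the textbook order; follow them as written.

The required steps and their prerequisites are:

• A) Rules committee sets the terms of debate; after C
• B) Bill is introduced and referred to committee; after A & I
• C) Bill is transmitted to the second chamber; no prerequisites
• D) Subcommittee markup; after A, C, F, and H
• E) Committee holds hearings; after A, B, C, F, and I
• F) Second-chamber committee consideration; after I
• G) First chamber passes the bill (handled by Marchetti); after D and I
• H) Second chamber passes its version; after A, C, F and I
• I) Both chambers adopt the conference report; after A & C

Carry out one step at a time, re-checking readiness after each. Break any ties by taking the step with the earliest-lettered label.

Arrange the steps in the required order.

C → A → I → B → F → E → H → D → G

Only C has no prerequisites, so it is first.
That leaves A as the only ready step → A.
I needed A and C, now all done → I.
Now B and F have their prerequisites met. B has the earlier label, so B next.
F needed I, now all done → F.
Ready: E and H. E has the earlier label → E.
H needed A, C, F and I, now all done → H.
That leaves D as the only ready step → D.
G is the only step now ready → G.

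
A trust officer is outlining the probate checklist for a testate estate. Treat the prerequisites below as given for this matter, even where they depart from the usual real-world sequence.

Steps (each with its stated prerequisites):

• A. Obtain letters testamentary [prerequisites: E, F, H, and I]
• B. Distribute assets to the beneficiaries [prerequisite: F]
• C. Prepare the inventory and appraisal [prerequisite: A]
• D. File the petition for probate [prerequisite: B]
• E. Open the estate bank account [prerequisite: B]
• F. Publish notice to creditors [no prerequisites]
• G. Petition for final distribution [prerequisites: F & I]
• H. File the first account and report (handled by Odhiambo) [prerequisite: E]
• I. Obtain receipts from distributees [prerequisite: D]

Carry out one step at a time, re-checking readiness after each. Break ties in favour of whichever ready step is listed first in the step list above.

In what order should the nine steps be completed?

F is the only step with nothing outstanding, so it goes first.
Next only B has its prerequisites met → B.
Ready: D and E. D is listed earlier → D.
E and I are both available; E is listed earlier → E.
Ready: H and I. H is listed earlier → H.
I needed D, now all done → I.
Now A and G have their prerequisites met. A is listed earlier, so A next.
Ready: C and G. C is listed earlier → C.
That leaves G as the only ready step → G.

F B D E H I A C G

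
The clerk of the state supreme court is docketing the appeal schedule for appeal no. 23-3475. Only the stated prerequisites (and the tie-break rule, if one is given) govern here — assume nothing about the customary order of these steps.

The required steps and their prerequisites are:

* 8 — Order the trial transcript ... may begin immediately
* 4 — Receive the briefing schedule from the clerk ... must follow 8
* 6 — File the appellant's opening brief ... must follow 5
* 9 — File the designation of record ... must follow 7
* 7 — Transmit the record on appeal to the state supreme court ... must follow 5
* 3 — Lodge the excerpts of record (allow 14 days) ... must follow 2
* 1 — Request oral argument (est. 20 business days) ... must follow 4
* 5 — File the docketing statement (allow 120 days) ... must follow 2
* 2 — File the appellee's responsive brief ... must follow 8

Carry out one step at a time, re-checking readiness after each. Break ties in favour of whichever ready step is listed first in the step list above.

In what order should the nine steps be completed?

8, 4, 1, 2, 3, 5, 6, 7, 9

Only 8 has no prerequisites, so it is first.
Now 4 and 2 have their prerequisites met. 4 is listed earlier, so 4 next.
1 and 2 are both available; 1 is listed earlier → 1.
That leaves 2 as the only ready step → 2.
Ready: 3 and 5. 3 is listed earlier → 3.
5 needed 2, now all done → 5.
Now 6 and 7 have their prerequisites met. 6 is listed earlier, so 6 next.
7 needed 5, now all done → 7.
9 needed 7, now all done → 9.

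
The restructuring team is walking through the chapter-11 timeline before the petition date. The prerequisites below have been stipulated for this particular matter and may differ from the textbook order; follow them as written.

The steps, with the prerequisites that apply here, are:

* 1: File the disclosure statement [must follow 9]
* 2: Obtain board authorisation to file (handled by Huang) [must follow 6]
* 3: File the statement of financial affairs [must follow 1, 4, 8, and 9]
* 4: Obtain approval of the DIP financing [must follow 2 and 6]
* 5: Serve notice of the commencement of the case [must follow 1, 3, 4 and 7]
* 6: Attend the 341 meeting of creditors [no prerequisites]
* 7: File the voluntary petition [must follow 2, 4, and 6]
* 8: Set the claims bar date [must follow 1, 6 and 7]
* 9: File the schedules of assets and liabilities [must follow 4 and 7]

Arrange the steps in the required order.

6 → 2 → 4 → 7 → 9 → 1 → 8 → 3 → 5

6 is the only step with nothing outstanding, so it goes first.
2 needed 6, now all done → 2.
That leaves 4 as the only ready step → 4.
7 is the only step now ready → 7.
9 is the only step now ready → 9.
1 needed 9, now all done → 1.
That leaves 8 as the only ready step → 8.
3 is the only step now ready → 3.
5 is the only step now ready → 5.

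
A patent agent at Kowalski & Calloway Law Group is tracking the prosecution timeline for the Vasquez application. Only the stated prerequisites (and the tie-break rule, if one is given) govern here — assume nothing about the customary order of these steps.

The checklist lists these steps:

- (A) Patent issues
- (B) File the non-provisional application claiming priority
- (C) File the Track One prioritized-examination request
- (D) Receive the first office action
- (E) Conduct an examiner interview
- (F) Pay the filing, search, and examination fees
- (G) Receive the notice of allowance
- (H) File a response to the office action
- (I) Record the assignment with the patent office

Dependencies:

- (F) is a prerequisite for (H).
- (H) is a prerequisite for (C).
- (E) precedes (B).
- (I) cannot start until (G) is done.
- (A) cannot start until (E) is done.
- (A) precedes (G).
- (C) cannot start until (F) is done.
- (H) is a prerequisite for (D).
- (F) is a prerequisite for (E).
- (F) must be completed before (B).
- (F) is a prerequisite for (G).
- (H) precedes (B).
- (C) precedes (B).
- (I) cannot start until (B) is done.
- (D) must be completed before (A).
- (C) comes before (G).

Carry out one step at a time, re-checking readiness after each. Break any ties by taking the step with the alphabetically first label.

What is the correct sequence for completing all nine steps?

(F) has no prerequisites → (F) first.
Ready: (E) and (H). (E) has the earlier label → (E).
(H) needed (F), now all done → (H).
(C) and (D) are both available; (C) has the earlier label → (C).
(B) and (D) are both available; (B) has the earlier label → (B).
Next only (D) has its prerequisites met → (D).
That leaves (A) as the only ready step → (A).
(G) is the only step now ready → (G).
That leaves (I) as the only ready step → (I).

(F) (E) (H) (C) (B) (D) (A) (G) (I)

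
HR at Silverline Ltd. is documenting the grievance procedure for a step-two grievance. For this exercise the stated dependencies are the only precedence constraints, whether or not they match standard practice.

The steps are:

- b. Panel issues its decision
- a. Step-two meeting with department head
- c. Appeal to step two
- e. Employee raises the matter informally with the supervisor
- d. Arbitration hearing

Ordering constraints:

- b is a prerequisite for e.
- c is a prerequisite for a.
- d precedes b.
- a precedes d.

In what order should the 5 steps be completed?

Only c has no prerequisites, so it is first.
a needed c, now all done → a.
d needed a, now all done → d.
Next only b has its prerequisites met → b.
Next only e has its prerequisites met → e.

c → a → d → b → e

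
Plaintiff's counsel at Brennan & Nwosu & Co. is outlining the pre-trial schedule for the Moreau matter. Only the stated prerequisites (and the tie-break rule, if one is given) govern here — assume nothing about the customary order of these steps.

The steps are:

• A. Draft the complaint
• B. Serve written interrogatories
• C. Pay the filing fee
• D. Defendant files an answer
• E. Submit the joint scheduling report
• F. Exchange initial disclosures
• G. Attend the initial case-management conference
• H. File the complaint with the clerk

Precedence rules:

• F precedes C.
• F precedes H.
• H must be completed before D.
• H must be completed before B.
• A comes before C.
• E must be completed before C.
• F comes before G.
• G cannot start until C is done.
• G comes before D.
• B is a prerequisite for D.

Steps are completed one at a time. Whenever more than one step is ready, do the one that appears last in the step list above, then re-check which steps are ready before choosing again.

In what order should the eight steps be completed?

F → H → E → B → A → C → G → D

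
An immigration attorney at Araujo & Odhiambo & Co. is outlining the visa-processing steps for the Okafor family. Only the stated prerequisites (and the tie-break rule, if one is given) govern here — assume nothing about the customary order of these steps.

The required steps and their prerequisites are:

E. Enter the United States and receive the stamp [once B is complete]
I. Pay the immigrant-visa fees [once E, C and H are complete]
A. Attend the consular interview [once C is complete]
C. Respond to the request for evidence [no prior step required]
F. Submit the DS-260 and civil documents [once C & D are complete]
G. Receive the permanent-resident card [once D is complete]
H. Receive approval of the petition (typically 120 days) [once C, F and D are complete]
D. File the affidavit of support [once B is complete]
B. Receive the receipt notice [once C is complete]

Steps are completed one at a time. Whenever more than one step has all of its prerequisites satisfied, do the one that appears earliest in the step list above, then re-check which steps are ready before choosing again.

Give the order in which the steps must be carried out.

C → A → B → E → D → F → G → H → I

C is the only step with nothing outstanding, so it goes first.
A and B are both available; A is listed earlier → A.
B needed C, now all done → B.
E and D are both available; E is listed earlier → E.
D is the only step now ready → D.
Now F and G have their prerequisites met. F is listed earlier, so F next.
Ready: G and H. G is listed earlier → G.
Next only H has its prerequisites met → H.
I needed E, C and H, now all done → I.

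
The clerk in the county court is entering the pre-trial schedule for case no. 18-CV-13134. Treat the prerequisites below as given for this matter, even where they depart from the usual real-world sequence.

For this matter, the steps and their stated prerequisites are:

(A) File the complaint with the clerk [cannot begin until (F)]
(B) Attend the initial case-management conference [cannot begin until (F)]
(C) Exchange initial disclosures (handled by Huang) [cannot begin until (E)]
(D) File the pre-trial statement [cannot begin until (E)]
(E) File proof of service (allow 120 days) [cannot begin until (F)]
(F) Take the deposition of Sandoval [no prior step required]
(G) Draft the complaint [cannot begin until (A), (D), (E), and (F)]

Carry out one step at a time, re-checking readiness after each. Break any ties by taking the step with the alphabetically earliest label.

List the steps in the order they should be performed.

(F) (A) (B) (E) (C) (D) (G)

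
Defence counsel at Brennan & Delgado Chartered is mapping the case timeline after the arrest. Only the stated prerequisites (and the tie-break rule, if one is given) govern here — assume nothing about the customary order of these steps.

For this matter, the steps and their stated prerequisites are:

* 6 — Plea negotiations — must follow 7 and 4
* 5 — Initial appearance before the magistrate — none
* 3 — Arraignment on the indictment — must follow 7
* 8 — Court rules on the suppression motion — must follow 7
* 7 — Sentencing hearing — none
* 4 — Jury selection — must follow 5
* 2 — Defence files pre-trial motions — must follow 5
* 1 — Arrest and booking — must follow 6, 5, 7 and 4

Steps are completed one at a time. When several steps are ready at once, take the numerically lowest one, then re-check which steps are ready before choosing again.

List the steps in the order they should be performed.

Nothing is required for 5 and 7. 5 has the earlier label → 5 first.
2, 4 and 7 are all available; 2 has the earlier label → 2.
4 and 7 are both available; 4 has the earlier label → 4.
7 is the only step now ready → 7.
Ready: 3, 6 and 8. 3 has the earlier label → 3.
Now 6 and 8 have their prerequisites met. 6 has the earlier label, so 6 next.
1 and 8 are both available; 1 has the earlier label → 1.
Next only 8 has its prerequisites met → 8.

5, 2, 4, 7, 3, 6, 1, 8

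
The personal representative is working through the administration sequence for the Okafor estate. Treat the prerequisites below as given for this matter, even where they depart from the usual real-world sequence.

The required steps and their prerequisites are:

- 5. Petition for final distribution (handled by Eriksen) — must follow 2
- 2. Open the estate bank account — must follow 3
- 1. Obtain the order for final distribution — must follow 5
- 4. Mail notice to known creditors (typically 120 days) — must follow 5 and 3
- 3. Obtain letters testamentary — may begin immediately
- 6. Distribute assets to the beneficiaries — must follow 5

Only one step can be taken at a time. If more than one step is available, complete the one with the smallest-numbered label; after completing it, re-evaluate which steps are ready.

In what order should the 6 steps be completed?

3 → 2 → 5 → 1 → 4 → 6

3 is the only step with nothing outstanding, so it goes first.
2 is the only step now ready → 2.
Next only 5 has its prerequisites met → 5.
1, 4 and 6 are all available; 1 has the earlier label → 1.
Ready: 4 and 6. 4 has the earlier label → 4.
That leaves 6 as the only ready step → 6.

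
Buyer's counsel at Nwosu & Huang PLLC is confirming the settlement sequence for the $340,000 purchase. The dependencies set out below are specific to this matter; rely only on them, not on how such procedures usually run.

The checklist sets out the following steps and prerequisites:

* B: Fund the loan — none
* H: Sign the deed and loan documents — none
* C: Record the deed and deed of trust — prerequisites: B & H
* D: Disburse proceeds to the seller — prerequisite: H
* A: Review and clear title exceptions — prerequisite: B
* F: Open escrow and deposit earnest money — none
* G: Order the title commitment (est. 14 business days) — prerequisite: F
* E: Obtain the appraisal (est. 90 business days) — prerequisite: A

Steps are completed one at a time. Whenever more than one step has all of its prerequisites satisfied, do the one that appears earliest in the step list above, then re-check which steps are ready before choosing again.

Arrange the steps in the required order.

B, H and F have no prerequisites; B is listed earlier, so B is first.
Now H, A and F have their prerequisites met. H is listed earlier, so H next.
C and D now also ready, so the ready set is {C, D, A, F}; C is listed earlier → C.
D, A and F are all available; D is listed earlier → D.
Ready: A and F. A is listed earlier → A.
Now F and E have their prerequisites met. F is listed earlier, so F next.
G now also ready, so the ready set is {G, E}; G is listed earlier → G.
Next only E has its prerequisites met → E.

B H C D A F G E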